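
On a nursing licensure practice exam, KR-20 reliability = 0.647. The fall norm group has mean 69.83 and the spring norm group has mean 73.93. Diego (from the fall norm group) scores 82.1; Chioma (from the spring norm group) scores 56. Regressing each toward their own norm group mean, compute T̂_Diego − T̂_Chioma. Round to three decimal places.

T̂_Diego = 0.647(82.1) + 0.353(69.83) = 77.76869
T̂_Chioma = 0.647(56) + 0.353(73.93) = 62.32929
Difference = 77.76869 − 62.32929 = 15.43940

15.439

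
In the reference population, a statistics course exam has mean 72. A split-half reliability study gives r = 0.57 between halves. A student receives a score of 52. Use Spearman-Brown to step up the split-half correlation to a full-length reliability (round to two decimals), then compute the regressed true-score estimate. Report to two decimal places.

Spearman-Brown: ρ = 2r/(1 + r) = 2(0.57)/(1 + 0.57) = 1.140/1.57 = 0.7261 → 0.73
T̂ = 0.73(52) + 0.27(72) = 37.96 + 19.44 = 57.400 → 57.40

57.40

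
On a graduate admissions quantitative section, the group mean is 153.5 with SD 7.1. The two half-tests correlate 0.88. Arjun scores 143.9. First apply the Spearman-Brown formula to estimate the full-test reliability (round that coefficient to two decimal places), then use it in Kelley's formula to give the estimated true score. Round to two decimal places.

144.48

Spearman-Brown: ρ = 2r/(1 + r) = 2(0.88)/(1 + 0.88) = 1.760/1.88 = 0.9362 → 0.94
T̂ = ρX + (1 − ρ)μ
  = 0.94 × 143.9 + 0.06 × 153.5
  = 135.266 + 9.210
  = 144.476
  ≈ 144.48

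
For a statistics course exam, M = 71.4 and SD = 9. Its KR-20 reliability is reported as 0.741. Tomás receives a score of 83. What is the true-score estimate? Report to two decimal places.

T̂ = ρX + (1 − ρ)μ
  = 0.741 × 83 + 0.259 × 71.4
  = 61.503 + 18.4926
  = 79.996
  ≈ 80.00

80.00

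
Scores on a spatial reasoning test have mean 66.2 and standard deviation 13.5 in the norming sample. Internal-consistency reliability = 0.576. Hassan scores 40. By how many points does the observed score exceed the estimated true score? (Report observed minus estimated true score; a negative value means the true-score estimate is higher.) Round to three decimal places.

T̂ = 0.576(40) + 0.424(66.2) = 23.040 + 28.0688 = 51.10880 → 51.1088
X − T̂ = 40 − 51.1088 = -11.1088 → -11.109

-11.109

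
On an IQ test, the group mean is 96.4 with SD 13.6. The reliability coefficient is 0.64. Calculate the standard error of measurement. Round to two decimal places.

SEM = SD · √(1 − ρ) = 13.6 × √0.36 = 13.6 × 0.6000 = 8.160

8.16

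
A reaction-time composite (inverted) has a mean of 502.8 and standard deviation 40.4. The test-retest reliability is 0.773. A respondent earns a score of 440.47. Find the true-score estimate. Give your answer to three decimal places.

454.619

T̂ = 0.773(440.47) + 0.227(502.8) = 340.48331 + 114.1356 = 454.6189 → 454.619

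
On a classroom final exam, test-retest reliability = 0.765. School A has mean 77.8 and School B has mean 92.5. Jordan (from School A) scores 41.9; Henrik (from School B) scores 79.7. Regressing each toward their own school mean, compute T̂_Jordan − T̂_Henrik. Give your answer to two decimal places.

T̂_Jordan = 0.765(41.9) + 0.235(77.8) = 50.3365
T̂_Henrik = 0.765(79.7) + 0.235(92.5) = 82.7080
Difference = 50.3365 − 82.7080 = -32.3715

-32.37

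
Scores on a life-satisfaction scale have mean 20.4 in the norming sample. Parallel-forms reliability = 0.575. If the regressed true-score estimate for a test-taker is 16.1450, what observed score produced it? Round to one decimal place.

T̂ = ρX + (1 − ρ)μ  ⇒  X = (T̂ − (1 − ρ)μ) / ρ
X = (16.1450 − 0.425 × 20.4) / 0.575 = (16.1450 − 8.6700) / 0.575 = 7.4750 / 0.575 = 13.000

13.0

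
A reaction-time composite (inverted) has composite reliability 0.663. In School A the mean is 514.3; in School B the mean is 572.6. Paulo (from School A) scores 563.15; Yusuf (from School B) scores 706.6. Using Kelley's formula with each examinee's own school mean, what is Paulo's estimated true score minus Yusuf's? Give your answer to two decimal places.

T̂_Paulo = 0.663(563.15) + 0.337(514.3) = 546.6875
T̂_Yusuf = 0.663(706.6) + 0.337(572.6) = 661.4420
Difference = 546.6875 − 661.4420 = -114.7545

-114.75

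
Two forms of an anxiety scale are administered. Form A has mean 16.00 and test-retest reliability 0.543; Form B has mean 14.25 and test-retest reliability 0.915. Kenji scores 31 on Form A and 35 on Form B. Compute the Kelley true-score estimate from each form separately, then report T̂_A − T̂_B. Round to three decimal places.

T̂_A = 0.543(31) + 0.457(16.00) = 24.14500
T̂_B = 0.915(35) + 0.085(14.25) = 33.23625
T̂_A − T̂_B = -9.09125

-9.091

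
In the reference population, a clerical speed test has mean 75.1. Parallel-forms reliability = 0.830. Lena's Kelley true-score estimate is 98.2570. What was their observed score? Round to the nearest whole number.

103

T̂ = ρX + (1 − ρ)μ  ⇒  X = (T̂ − (1 − ρ)μ) / ρ
X = (98.2570 − 0.170 × 75.1) / 0.830 = (98.2570 − 12.7670) / 0.830 = 85.4900 / 0.830 = 103.00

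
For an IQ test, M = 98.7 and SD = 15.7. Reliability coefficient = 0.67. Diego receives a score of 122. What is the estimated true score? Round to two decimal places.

114.31

T̂ = 0.67(122) + 0.33(98.7) = 81.74 + 32.571 = 114.311 → 114.31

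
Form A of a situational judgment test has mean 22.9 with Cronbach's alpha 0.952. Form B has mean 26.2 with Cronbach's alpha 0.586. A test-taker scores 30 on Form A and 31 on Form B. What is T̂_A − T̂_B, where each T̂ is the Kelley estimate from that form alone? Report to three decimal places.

T̂_A = 0.952(30) + 0.048(22.9) = 29.65920
T̂_B = 0.586(31) + 0.414(26.2) = 29.01280
T̂_A − T̂_B = 0.64640

0.646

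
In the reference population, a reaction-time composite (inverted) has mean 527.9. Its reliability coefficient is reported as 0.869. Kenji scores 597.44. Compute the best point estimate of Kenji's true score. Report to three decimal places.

588.330

T̂ = ρX + (1 − ρ)μ
  = 0.869 × 597.44 + 0.131 × 527.9
  = 519.17536 + 69.1549
  = 588.3303
  ≈ 588.330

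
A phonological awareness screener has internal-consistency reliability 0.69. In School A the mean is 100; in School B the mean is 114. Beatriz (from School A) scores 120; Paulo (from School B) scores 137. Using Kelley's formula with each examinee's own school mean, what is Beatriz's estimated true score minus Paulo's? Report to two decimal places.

-16.07

T̂_Beatriz = 0.69(120) + 0.31(100) = 113.8000
T̂_Paulo = 0.69(137) + 0.31(114) = 129.8700
Difference = 113.8000 − 129.8700 = -16.0700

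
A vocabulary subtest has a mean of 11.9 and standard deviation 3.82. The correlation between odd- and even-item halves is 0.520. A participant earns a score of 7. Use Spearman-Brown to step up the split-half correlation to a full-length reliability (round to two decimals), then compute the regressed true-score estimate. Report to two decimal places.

Spearman-Brown: ρ = 2r/(1 + r) = 2(0.520)/(1 + 0.520) = 1.0400/1.520 = 0.6842 → 0.68
T̂ = 0.68(7) + 0.32(11.9) = 4.76 + 3.808 = 8.568 → 8.57

8.57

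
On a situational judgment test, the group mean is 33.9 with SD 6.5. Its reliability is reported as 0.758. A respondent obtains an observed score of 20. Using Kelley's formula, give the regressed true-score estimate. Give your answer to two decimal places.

T̂ = ρX + (1 − ρ)μ
  = 0.758 × 20 + 0.242 × 33.9
  = 15.160 + 8.2038
  = 23.364
  ≈ 23.36

23.36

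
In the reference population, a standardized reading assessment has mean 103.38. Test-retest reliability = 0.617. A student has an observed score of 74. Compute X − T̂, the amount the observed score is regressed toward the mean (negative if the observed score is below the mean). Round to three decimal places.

-11.253

T̂ = 0.617(74) + 0.383(103.38) = 45.658 + 39.59454 = 85.25254 → 85.2525
X − T̂ = 74 − 85.2525 = -11.2525 → -11.253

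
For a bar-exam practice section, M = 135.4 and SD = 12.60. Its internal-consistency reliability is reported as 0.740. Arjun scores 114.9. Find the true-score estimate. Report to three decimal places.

T̂ = 0.740(114.9) + 0.260(135.4) = 85.0260 + 35.2040 = 120.2300 → 120.230

120.230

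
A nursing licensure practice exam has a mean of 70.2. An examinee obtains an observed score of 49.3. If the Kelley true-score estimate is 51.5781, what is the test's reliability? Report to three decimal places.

T̂ = ρX + (1 − ρ)μ  ⇒  T̂ − μ = ρ(X − μ)
ρ = (T̂ − μ)/(X − μ) = (51.5781 − 70.2) / (49.3 − 70.2) = -18.6219 / -20.9 = 0.89100

0.891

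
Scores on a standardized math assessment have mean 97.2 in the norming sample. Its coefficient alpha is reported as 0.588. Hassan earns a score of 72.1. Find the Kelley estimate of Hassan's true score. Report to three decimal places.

82.441

T̂ = 0.588(72.1) + 0.412(97.2) = 42.3948 + 40.0464 = 82.4412 → 82.441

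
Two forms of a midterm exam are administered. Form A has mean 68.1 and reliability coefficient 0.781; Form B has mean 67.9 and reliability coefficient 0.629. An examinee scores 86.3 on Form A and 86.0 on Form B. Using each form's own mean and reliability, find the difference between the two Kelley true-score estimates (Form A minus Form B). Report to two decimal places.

3.03

T̂_A = 0.781(86.3) + 0.219(68.1) = 82.3142
T̂_B = 0.629(86.0) + 0.371(67.9) = 79.2849
T̂_A − T̂_B = 3.0293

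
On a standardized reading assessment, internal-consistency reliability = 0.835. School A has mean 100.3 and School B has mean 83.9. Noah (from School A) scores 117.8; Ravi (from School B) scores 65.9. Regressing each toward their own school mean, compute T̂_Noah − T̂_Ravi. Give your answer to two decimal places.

T̂_Noah = 0.835(117.8) + 0.165(100.3) = 114.9125
T̂_Ravi = 0.835(65.9) + 0.165(83.9) = 68.8700
Difference = 114.9125 − 68.8700 = 46.0425

46.04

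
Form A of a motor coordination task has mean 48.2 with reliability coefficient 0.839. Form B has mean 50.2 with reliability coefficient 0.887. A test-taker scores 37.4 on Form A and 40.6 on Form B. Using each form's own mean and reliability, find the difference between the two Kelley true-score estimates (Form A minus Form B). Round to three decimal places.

-2.546

T̂_A = 0.839(37.4) + 0.161(48.2) = 39.13880
T̂_B = 0.887(40.6) + 0.113(50.2) = 41.68480
T̂_A − T̂_B = -2.54600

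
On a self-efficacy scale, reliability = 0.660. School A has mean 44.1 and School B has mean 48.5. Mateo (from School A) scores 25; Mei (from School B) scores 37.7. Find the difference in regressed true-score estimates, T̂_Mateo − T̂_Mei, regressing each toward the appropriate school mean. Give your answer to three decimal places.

-9.878

T̂_Mateo = 0.660(25) + 0.340(44.1) = 31.49400
T̂_Mei = 0.660(37.7) + 0.340(48.5) = 41.37200
Difference = 31.49400 − 41.37200 = -9.87800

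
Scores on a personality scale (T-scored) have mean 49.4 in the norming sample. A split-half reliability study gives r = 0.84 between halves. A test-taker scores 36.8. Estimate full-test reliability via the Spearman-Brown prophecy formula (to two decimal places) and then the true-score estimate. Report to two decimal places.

37.93

Spearman-Brown: ρ = 2r/(1 + r) = 2(0.84)/(1 + 0.84) = 1.680/1.84 = 0.9130 → 0.91
T̂ = ρX + (1 − ρ)μ
  = 0.91 × 36.8 + 0.09 × 49.4
  = 33.488 + 4.446
  = 37.934
  ≈ 37.93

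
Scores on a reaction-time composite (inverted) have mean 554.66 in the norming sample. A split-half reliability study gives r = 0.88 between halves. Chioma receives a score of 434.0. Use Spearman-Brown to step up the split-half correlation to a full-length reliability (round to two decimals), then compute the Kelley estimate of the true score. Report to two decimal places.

Spearman-Brown: ρ = 2r/(1 + r) = 2(0.88)/(1 + 0.88) = 1.760/1.88 = 0.9362 → 0.94
Weight the observed score by reliability and the mean by (1 − reliability): T̂ = 0.94·434.0 + 0.06·554.66 = 407.960 + 33.2796 = 441.240.

441.24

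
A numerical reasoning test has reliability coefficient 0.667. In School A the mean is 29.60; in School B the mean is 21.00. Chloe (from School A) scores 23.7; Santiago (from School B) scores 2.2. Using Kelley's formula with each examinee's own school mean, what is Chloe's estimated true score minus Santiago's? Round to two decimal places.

T̂_Chloe = 0.667(23.7) + 0.333(29.60) = 25.6647
T̂_Santiago = 0.667(2.2) + 0.333(21.00) = 8.4604
Difference = 25.6647 − 8.4604 = 17.2043

17.20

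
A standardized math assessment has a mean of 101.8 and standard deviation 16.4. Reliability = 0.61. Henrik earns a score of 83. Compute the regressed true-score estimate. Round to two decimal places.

90.33

T̂ = ρX + (1 − ρ)μ
  = 0.61 × 83 + 0.39 × 101.8
  = 50.63 + 39.702
  = 90.332
  ≈ 90.33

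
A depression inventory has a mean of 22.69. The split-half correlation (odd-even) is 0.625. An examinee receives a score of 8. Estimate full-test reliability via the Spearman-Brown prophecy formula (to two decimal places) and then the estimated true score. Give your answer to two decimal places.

11.38

Spearman-Brown: ρ = 2r/(1 + r) = 2(0.625)/(1 + 0.625) = 1.2500/1.625 = 0.7692 → 0.77
T̂ = 0.77(8) + 0.23(22.69) = 6.16 + 5.2187 = 11.379 → 11.38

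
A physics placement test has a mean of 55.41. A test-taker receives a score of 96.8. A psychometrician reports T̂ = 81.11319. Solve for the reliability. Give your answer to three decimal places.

T̂ = ρX + (1 − ρ)μ  ⇒  T̂ − μ = ρ(X − μ)
ρ = (T̂ − μ)/(X − μ) = (81.11319 − 55.41) / (96.8 − 55.41) = 25.70319 / 41.39 = 0.62100

0.621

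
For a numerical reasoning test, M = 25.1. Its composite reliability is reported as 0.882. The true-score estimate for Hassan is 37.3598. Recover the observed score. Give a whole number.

T̂ = ρX + (1 − ρ)μ  ⇒  X = (T̂ − (1 − ρ)μ) / ρ
X = (37.3598 − 0.118 × 25.1) / 0.882 = (37.3598 − 2.9618) / 0.882 = 34.3980 / 0.882 = 39.00

39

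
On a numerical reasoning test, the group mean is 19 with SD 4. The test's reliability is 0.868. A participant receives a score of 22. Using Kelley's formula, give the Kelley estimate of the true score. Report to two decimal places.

Weight the observed score by reliability and the mean by (1 − reliability): T̂ = 0.868·22 + 0.132·19 = 19.096 + 2.508 = 21.604.

21.60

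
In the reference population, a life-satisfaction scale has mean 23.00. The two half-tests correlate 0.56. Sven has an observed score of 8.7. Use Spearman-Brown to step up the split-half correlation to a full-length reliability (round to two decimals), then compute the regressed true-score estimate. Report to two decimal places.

12.70

Spearman-Brown: ρ = 2r/(1 + r) = 2(0.56)/(1 + 0.56) = 1.120/1.56 = 0.7179 → 0.72
Kelley's formula gives T̂ = 0.72·8.7 + 0.28·23.00 = 6.264 + 6.4400 = 12.704.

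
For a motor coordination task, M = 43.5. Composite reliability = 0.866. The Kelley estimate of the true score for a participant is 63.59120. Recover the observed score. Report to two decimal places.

T̂ = ρX + (1 − ρ)μ  ⇒  X = (T̂ − (1 − ρ)μ) / ρ
X = (63.59120 − 0.134 × 43.5) / 0.866 = (63.59120 − 5.8290) / 0.866 = 57.76220 / 0.866 = 66.7000

66.70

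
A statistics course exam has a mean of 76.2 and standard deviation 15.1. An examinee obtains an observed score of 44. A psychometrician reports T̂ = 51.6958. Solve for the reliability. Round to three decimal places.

0.761

T̂ = ρX + (1 − ρ)μ  ⇒  T̂ − μ = ρ(X − μ)
ρ = (T̂ − μ)/(X − μ) = (51.6958 − 76.2) / (44 − 76.2) = -24.5042 / -32.2 = 0.76100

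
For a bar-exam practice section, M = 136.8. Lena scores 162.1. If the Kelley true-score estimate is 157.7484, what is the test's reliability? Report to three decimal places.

0.828

T̂ = ρX + (1 − ρ)μ  ⇒  T̂ − μ = ρ(X − μ)
ρ = (T̂ − μ)/(X − μ) = (157.7484 − 136.8) / (162.1 − 136.8) = 20.9484 / 25.3 = 0.82800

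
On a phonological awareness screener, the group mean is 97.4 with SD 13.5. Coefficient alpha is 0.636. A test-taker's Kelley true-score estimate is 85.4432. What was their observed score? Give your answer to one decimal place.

78.6

T̂ = ρX + (1 − ρ)μ  ⇒  X = (T̂ − (1 − ρ)μ) / ρ
X = (85.4432 − 0.364 × 97.4) / 0.636 = (85.4432 − 35.4536) / 0.636 = 49.9896 / 0.636 = 78.600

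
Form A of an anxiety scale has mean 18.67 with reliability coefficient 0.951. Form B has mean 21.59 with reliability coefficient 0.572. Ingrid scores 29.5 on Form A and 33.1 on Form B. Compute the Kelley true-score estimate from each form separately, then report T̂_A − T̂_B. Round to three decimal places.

0.796

T̂_A = 0.951(29.5) + 0.049(18.67) = 28.96933
T̂_B = 0.572(33.1) + 0.428(21.59) = 28.17372
T̂_A − T̂_B = 0.79561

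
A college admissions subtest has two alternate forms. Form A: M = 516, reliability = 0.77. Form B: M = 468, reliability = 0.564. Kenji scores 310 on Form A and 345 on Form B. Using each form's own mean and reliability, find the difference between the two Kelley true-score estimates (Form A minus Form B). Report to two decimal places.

-41.25

T̂_A = 0.77(310) + 0.23(516) = 357.3800
T̂_B = 0.564(345) + 0.436(468) = 398.6280
T̂_A − T̂_B = -41.2480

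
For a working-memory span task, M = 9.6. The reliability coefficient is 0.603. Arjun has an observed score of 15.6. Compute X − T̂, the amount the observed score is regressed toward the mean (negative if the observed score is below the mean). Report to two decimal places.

T̂ = ρX + (1 − ρ)μ
  = 0.603 × 15.6 + 0.397 × 9.6
  = 9.4068 + 3.8112
  = 13.2180
  ≈ 13.218
X − T̂ = 15.6 − 13.218 = 2.382 → 2.38

2.38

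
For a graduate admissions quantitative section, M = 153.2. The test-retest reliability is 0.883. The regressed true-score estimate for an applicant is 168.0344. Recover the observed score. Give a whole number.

T̂ = ρX + (1 − ρ)μ  ⇒  X = (T̂ − (1 − ρ)μ) / ρ
X = (168.0344 − 0.117 × 153.2) / 0.883 = (168.0344 − 17.9244) / 0.883 = 150.1100 / 0.883 = 170.00

170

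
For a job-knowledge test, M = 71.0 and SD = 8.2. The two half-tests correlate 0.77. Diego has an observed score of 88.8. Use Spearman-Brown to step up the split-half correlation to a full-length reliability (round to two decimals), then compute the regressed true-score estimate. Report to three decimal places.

86.486

Spearman-Brown: ρ = 2r/(1 + r) = 2(0.77)/(1 + 0.77) = 1.540/1.77 = 0.8701 → 0.87
Kelley's formula gives T̂ = 0.87·88.8 + 0.13·71.0 = 77.256 + 9.230 = 86.4860.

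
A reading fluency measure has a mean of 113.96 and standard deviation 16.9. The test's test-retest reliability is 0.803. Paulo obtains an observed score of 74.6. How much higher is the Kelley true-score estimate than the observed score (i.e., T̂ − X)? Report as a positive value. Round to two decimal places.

Regress the observed score toward the mean by the unreliability: T̂ = 0.803·74.6 + 0.197·113.96 = 59.9038 + 22.45012 = 82.3539.
T̂ − X = 82.354 − 74.6 = 7.754 → 7.75

7.75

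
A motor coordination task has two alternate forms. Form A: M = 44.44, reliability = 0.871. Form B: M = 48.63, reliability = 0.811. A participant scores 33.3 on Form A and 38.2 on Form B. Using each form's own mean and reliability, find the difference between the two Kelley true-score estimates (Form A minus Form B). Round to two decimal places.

T̂_A = 0.871(33.3) + 0.129(44.44) = 34.7371
T̂_B = 0.811(38.2) + 0.189(48.63) = 40.1713
T̂_A − T̂_B = -5.4342

-5.43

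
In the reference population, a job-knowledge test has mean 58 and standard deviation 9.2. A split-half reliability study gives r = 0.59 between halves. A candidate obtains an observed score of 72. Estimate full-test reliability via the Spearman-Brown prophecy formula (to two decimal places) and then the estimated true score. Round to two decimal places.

68.36

Spearman-Brown: ρ = 2r/(1 + r) = 2(0.59)/(1 + 0.59) = 1.180/1.59 = 0.7421 → 0.74
T̂ = 0.74(72) + 0.26(58) = 53.28 + 15.08 = 68.360 → 68.36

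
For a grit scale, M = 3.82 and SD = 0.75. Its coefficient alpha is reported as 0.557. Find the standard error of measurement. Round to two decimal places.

SEM = SD · √(1 − ρ) = 0.75 × √0.443 = 0.75 × 0.6656 = 0.499

0.50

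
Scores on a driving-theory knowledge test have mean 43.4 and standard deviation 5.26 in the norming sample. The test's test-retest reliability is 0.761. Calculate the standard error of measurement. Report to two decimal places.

2.57

SEM = SD · √(1 − ρ) = 5.26 × √0.239 = 5.26 × 0.4889 = 2.571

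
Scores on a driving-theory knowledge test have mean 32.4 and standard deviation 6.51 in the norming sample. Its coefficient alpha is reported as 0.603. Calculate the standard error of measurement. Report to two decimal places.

4.10

SEM = SD · √(1 − ρ) = 6.51 × √0.397 = 6.51 × 0.6301 = 4.102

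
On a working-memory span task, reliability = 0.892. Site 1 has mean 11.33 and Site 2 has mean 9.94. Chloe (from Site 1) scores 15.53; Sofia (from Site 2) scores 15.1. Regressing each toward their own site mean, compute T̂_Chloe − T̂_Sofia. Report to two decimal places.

0.53

T̂_Chloe = 0.892(15.53) + 0.108(11.33) = 15.0764
T̂_Sofia = 0.892(15.1) + 0.108(9.94) = 14.5427
Difference = 15.0764 − 14.5427 = 0.5337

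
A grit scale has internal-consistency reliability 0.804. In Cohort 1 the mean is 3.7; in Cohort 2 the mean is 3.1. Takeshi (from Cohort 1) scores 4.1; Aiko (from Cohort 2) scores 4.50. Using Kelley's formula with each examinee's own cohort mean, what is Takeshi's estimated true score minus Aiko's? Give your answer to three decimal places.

-0.204

T̂_Takeshi = 0.804(4.1) + 0.196(3.7) = 4.02160
T̂_Aiko = 0.804(4.50) + 0.196(3.1) = 4.22560
Difference = 4.02160 − 4.22560 = -0.20400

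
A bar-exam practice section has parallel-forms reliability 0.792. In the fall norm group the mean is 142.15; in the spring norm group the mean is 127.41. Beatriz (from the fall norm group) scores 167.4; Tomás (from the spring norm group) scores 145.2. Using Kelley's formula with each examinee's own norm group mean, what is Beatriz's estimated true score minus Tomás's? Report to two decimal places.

T̂_Beatriz = 0.792(167.4) + 0.208(142.15) = 162.1480
T̂_Tomás = 0.792(145.2) + 0.208(127.41) = 141.4997
Difference = 162.1480 − 141.4997 = 20.6483

20.65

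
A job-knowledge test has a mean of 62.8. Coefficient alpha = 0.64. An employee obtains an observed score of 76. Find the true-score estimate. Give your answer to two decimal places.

T̂ = ρX + (1 − ρ)μ
  = 0.64 × 76 + 0.36 × 62.8
  = 48.64 + 22.608
  = 71.248
  ≈ 71.25

71.25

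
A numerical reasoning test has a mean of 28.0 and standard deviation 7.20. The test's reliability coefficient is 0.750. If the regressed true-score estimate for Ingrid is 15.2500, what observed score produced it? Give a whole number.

11

T̂ = ρX + (1 − ρ)μ  ⇒  X = (T̂ − (1 − ρ)μ) / ρ
X = (15.2500 − 0.250 × 28.0) / 0.750 = (15.2500 − 7.0000) / 0.750 = 8.2500 / 0.750 = 11.00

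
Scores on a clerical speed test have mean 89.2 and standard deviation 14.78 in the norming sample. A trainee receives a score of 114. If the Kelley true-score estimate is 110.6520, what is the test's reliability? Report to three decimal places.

T̂ = ρX + (1 − ρ)μ  ⇒  T̂ − μ = ρ(X − μ)
ρ = (T̂ − μ)/(X − μ) = (110.6520 − 89.2) / (114 − 89.2) = 21.4520 / 24.8 = 0.86500

0.865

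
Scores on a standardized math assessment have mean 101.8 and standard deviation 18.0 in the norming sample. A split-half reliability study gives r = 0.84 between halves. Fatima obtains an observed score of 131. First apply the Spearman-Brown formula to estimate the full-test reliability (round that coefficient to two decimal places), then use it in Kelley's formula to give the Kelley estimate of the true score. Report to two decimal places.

128.37

Spearman-Brown: ρ = 2r/(1 + r) = 2(0.84)/(1 + 0.84) = 1.680/1.84 = 0.9130 → 0.91
T̂ = ρX + (1 − ρ)μ
  = 0.91 × 131 + 0.09 × 101.8
  = 119.21 + 9.162
  = 128.372
  ≈ 128.37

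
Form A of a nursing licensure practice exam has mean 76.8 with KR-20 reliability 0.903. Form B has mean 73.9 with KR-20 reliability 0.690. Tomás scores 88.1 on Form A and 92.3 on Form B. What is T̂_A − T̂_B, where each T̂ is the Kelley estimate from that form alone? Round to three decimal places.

T̂_A = 0.903(88.1) + 0.097(76.8) = 87.00390
T̂_B = 0.690(92.3) + 0.310(73.9) = 86.59600
T̂_A − T̂_B = 0.40790

0.408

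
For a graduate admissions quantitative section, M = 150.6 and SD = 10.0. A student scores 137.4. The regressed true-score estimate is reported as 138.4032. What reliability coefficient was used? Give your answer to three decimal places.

T̂ = ρX + (1 − ρ)μ  ⇒  T̂ − μ = ρ(X − μ)
ρ = (T̂ − μ)/(X − μ) = (138.4032 − 150.6) / (137.4 − 150.6) = -12.1968 / -13.2 = 0.92400

0.924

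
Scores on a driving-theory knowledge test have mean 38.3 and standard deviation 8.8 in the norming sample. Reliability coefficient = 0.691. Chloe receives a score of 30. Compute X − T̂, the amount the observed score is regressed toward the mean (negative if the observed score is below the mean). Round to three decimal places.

T̂ = ρX + (1 − ρ)μ
  = 0.691 × 30 + 0.309 × 38.3
  = 20.730 + 11.8347
  = 32.56470
  ≈ 32.5647
X − T̂ = 30 − 32.5647 = -2.5647 → -2.565

-2.565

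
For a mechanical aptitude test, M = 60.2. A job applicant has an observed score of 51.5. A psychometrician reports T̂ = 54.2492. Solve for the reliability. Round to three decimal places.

0.684

T̂ = ρX + (1 − ρ)μ  ⇒  T̂ − μ = ρ(X − μ)
ρ = (T̂ − μ)/(X − μ) = (54.2492 − 60.2) / (51.5 − 60.2) = -5.9508 / -8.7 = 0.68400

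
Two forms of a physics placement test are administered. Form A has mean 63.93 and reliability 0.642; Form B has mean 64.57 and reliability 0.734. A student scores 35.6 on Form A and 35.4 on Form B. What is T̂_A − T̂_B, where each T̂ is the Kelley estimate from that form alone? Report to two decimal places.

2.58

T̂_A = 0.642(35.6) + 0.358(63.93) = 45.7421
T̂_B = 0.734(35.4) + 0.266(64.57) = 43.1592
T̂_A − T̂_B = 2.5829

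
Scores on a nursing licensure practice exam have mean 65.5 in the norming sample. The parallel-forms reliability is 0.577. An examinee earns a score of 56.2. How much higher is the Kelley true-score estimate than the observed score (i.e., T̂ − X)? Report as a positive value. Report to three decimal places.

T̂ = ρX + (1 − ρ)μ
  = 0.577 × 56.2 + 0.423 × 65.5
  = 32.4274 + 27.7065
  = 60.13390
  ≈ 60.1339
T̂ − X = 60.1339 − 56.2 = 3.9339 → 3.934

3.934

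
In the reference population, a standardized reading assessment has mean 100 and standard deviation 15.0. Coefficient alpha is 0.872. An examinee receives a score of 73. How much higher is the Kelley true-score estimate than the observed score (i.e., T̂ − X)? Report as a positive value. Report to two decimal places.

3.46

T̂ = 0.872(73) + 0.128(100) = 63.656 + 12.800 = 76.4560 → 76.456
T̂ − X = 76.456 − 73 = 3.456 → 3.46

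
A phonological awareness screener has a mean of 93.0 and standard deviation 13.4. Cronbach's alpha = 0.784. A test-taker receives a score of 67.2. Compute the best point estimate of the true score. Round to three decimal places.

72.773

Regress the observed score toward the mean by the unreliability: T̂ = 0.784·67.2 + 0.216·93.0 = 52.6848 + 20.0880 = 72.7728.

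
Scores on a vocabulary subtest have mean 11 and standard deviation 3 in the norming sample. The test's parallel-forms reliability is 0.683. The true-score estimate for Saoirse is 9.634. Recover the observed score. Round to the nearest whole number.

T̂ = ρX + (1 − ρ)μ  ⇒  X = (T̂ − (1 − ρ)μ) / ρ
X = (9.634 − 0.317 × 11) / 0.683 = (9.634 − 3.487) / 0.683 = 6.147 / 0.683 = 9.00

9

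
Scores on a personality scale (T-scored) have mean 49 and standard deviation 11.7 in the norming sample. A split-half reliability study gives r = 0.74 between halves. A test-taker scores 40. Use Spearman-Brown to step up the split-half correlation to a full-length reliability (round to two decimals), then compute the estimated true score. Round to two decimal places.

Spearman-Brown: ρ = 2r/(1 + r) = 2(0.74)/(1 + 0.74) = 1.480/1.74 = 0.8506 → 0.85
T̂ = 0.85(40) + 0.15(49) = 34.00 + 7.35 = 41.350 → 41.35

41.35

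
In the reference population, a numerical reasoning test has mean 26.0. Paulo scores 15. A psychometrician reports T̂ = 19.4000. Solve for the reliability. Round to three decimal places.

0.600

T̂ = ρX + (1 − ρ)μ  ⇒  T̂ − μ = ρ(X − μ)
ρ = (T̂ − μ)/(X − μ) = (19.4000 − 26.0) / (15 − 26.0) = -6.6000 / -11.0 = 0.60000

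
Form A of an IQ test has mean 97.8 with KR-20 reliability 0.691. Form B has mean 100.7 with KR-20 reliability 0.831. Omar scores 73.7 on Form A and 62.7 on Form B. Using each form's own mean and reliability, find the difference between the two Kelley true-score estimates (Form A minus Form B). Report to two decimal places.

12.02

T̂_A = 0.691(73.7) + 0.309(97.8) = 81.1469
T̂_B = 0.831(62.7) + 0.169(100.7) = 69.1220
T̂_A − T̂_B = 12.0249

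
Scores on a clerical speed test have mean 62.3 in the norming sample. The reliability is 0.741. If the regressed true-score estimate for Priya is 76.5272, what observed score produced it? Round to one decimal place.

81.5

T̂ = ρX + (1 − ρ)μ  ⇒  X = (T̂ − (1 − ρ)μ) / ρ
X = (76.5272 − 0.259 × 62.3) / 0.741 = (76.5272 − 16.1357) / 0.741 = 60.3915 / 0.741 = 81.500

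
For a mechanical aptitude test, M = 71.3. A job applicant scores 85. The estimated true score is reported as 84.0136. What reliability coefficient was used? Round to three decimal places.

0.928

T̂ = ρX + (1 − ρ)μ  ⇒  T̂ − μ = ρ(X − μ)
ρ = (T̂ − μ)/(X − μ) = (84.0136 − 71.3) / (85 − 71.3) = 12.7136 / 13.7 = 0.92800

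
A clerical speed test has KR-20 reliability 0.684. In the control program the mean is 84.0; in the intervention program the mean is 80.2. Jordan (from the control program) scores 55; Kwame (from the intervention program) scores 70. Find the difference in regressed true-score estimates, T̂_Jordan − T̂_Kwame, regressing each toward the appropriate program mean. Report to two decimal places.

-9.06

T̂_Jordan = 0.684(55) + 0.316(84.0) = 64.1640
T̂_Kwame = 0.684(70) + 0.316(80.2) = 73.2232
Difference = 64.1640 − 73.2232 = -9.0592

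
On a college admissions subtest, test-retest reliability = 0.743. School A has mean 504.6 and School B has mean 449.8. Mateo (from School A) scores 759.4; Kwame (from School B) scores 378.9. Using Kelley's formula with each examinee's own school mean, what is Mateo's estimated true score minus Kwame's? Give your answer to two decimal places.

T̂_Mateo = 0.743(759.4) + 0.257(504.6) = 693.9164
T̂_Kwame = 0.743(378.9) + 0.257(449.8) = 397.1213
Difference = 693.9164 − 397.1213 = 296.7951

296.80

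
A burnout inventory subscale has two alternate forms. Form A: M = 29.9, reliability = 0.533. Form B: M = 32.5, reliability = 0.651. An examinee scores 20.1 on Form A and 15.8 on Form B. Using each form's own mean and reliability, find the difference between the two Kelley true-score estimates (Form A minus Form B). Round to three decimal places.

3.048

T̂_A = 0.533(20.1) + 0.467(29.9) = 24.67660
T̂_B = 0.651(15.8) + 0.349(32.5) = 21.62830
T̂_A − T̂_B = 3.04830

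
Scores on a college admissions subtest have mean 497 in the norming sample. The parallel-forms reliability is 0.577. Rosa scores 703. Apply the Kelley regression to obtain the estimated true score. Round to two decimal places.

615.86

T̂ = ρX + (1 − ρ)μ
  = 0.577 × 703 + 0.423 × 497
  = 405.631 + 210.231
  = 615.862
  ≈ 615.86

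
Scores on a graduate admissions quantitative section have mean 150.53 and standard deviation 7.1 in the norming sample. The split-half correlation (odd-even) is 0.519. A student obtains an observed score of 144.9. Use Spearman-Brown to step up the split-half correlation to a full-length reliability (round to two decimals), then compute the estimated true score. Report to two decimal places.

Spearman-Brown: ρ = 2r/(1 + r) = 2(0.519)/(1 + 0.519) = 1.0380/1.519 = 0.6833 → 0.68
T̂ = ρX + (1 − ρ)μ
  = 0.68 × 144.9 + 0.32 × 150.53
  = 98.532 + 48.1696
  = 146.702
  ≈ 146.70

146.70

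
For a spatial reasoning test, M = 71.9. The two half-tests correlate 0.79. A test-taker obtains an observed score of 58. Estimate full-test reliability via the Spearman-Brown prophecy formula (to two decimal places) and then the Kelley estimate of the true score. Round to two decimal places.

59.67

Spearman-Brown: ρ = 2r/(1 + r) = 2(0.79)/(1 + 0.79) = 1.580/1.79 = 0.8827 → 0.88
T̂ = ρX + (1 − ρ)μ
  = 0.88 × 58 + 0.12 × 71.9
  = 51.04 + 8.628
  = 59.668
  ≈ 59.67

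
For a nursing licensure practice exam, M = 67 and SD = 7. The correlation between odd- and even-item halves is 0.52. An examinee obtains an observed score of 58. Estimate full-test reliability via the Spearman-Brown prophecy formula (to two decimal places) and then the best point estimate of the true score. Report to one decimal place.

60.9

Spearman-Brown: ρ = 2r/(1 + r) = 2(0.52)/(1 + 0.52) = 1.040/1.52 = 0.6842 → 0.68
Kelley's formula gives T̂ = 0.68·58 + 0.32·67 = 39.44 + 21.44 = 60.88.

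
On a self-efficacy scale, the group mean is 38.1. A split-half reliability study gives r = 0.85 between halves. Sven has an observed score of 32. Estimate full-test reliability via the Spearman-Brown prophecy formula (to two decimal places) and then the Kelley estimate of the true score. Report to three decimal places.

Spearman-Brown: ρ = 2r/(1 + r) = 2(0.85)/(1 + 0.85) = 1.700/1.85 = 0.9189 → 0.92
T̂ = 0.92(32) + 0.08(38.1) = 29.44 + 3.048 = 32.4880 → 32.488

32.488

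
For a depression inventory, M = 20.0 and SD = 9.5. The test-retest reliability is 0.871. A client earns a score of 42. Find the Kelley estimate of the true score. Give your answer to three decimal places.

T̂ = 0.871(42) + 0.129(20.0) = 36.582 + 2.5800 = 39.1620 → 39.162

39.162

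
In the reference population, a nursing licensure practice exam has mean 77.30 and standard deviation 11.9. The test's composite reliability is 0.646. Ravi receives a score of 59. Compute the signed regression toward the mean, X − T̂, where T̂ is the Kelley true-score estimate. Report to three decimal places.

-6.478

Regress the observed score toward the mean by the unreliability: T̂ = 0.646·59 + 0.354·77.30 = 38.114 + 27.36420 = 65.47820.
X − T̂ = 59 − 65.4782 = -6.4782 → -6.478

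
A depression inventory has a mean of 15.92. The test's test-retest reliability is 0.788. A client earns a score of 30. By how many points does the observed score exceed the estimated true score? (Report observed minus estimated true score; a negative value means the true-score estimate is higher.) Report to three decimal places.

T̂ = 0.788(30) + 0.212(15.92) = 23.640 + 3.37504 = 27.01504 → 27.0150
X − T̂ = 30 − 27.0150 = 2.9850 → 2.985

2.985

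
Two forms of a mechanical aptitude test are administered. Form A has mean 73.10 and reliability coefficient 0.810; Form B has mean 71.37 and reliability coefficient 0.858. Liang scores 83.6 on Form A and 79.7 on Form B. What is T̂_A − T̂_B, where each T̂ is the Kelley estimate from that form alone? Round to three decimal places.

3.088

T̂_A = 0.810(83.6) + 0.190(73.10) = 81.60500
T̂_B = 0.858(79.7) + 0.142(71.37) = 78.51714
T̂_A − T̂_B = 3.08786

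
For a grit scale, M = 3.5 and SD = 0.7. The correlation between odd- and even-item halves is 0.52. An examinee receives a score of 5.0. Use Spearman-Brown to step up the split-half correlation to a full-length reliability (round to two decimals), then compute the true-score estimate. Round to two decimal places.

4.52

Spearman-Brown: ρ = 2r/(1 + r) = 2(0.52)/(1 + 0.52) = 1.040/1.52 = 0.6842 → 0.68
T̂ = ρX + (1 − ρ)μ
  = 0.68 × 5.0 + 0.32 × 3.5
  = 3.400 + 1.120
  = 4.520
  ≈ 4.52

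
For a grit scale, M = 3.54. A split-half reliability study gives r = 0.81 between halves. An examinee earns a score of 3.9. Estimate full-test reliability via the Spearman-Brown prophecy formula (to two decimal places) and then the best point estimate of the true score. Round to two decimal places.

3.86

Spearman-Brown: ρ = 2r/(1 + r) = 2(0.81)/(1 + 0.81) = 1.620/1.81 = 0.8950 → 0.90
T̂ = ρX + (1 − ρ)μ
  = 0.90 × 3.9 + 0.10 × 3.54
  = 3.510 + 0.3540
  = 3.864
  ≈ 3.86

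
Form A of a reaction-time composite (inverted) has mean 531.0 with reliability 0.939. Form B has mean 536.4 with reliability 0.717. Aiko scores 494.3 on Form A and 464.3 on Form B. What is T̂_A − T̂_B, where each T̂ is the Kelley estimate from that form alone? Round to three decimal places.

11.834

T̂_A = 0.939(494.3) + 0.061(531.0) = 496.53870
T̂_B = 0.717(464.3) + 0.283(536.4) = 484.70430
T̂_A − T̂_B = 11.83440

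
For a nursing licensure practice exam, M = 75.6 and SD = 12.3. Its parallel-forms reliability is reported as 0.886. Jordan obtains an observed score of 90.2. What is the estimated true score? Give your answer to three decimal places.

88.536

Weight the observed score by reliability and the mean by (1 − reliability): T̂ = 0.886·90.2 + 0.114·75.6 = 79.9172 + 8.6184 = 88.5356.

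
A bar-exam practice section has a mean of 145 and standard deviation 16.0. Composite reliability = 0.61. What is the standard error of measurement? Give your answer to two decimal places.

SEM = SD · √(1 − ρ) = 16.0 × √0.39 = 16.0 × 0.6245 = 9.992

9.99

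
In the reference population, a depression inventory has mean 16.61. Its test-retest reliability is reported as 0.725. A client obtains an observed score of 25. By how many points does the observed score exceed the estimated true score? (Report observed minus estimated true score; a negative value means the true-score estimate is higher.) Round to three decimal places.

T̂ = ρX + (1 − ρ)μ
  = 0.725 × 25 + 0.275 × 16.61
  = 18.125 + 4.56775
  = 22.69275
  ≈ 22.6928
X − T̂ = 25 − 22.6928 = 2.3072 → 2.307

2.307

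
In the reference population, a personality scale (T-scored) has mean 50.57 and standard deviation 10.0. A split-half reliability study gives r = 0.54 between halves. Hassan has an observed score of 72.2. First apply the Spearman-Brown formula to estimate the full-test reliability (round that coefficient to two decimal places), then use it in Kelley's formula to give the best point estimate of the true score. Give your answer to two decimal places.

Spearman-Brown: ρ = 2r/(1 + r) = 2(0.54)/(1 + 0.54) = 1.080/1.54 = 0.7013 → 0.70
Kelley's formula gives T̂ = 0.70·72.2 + 0.30·50.57 = 50.540 + 15.1710 = 65.711.

65.71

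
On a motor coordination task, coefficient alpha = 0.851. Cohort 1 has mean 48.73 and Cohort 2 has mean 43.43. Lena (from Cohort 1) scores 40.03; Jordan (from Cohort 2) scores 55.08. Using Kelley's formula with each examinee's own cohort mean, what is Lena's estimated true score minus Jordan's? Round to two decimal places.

-12.02

T̂_Lena = 0.851(40.03) + 0.149(48.73) = 41.3263
T̂_Jordan = 0.851(55.08) + 0.149(43.43) = 53.3441
Difference = 41.3263 − 53.3441 = -12.0178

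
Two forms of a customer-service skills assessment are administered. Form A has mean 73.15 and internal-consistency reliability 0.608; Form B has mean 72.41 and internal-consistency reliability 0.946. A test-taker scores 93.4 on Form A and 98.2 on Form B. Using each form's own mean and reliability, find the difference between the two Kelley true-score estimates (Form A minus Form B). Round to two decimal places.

-11.35

T̂_A = 0.608(93.4) + 0.392(73.15) = 85.4620
T̂_B = 0.946(98.2) + 0.054(72.41) = 96.8073
T̂_A − T̂_B = -11.3453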